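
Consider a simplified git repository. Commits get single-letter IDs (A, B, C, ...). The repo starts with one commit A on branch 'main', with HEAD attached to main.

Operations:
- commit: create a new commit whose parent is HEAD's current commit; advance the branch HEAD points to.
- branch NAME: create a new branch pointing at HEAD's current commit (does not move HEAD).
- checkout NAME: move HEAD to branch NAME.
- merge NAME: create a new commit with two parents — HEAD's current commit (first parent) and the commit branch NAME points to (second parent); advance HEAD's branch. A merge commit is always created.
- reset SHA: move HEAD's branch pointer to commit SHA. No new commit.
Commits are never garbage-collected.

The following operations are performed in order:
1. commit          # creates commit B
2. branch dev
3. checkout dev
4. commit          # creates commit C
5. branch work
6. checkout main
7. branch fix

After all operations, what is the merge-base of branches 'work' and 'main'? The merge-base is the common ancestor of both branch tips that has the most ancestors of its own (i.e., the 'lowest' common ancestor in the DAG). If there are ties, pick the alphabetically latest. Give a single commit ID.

After op 1 (commit): HEAD=main@B [main=B]
After op 2 (branch): HEAD=main@B [dev=B main=B]
After op 3 (checkout): HEAD=dev@B [dev=B main=B]
After op 4 (commit): HEAD=dev@C [dev=C main=B]
After op 5 (branch): HEAD=dev@C [dev=C main=B work=C]
After op 6 (checkout): HEAD=main@B [dev=C main=B work=C]
After op 7 (branch): HEAD=main@B [dev=C fix=B main=B work=C]
ancestors(work=C): ['A', 'B', 'C']
ancestors(main=B): ['A', 'B']
common: ['A', 'B']

Answer: B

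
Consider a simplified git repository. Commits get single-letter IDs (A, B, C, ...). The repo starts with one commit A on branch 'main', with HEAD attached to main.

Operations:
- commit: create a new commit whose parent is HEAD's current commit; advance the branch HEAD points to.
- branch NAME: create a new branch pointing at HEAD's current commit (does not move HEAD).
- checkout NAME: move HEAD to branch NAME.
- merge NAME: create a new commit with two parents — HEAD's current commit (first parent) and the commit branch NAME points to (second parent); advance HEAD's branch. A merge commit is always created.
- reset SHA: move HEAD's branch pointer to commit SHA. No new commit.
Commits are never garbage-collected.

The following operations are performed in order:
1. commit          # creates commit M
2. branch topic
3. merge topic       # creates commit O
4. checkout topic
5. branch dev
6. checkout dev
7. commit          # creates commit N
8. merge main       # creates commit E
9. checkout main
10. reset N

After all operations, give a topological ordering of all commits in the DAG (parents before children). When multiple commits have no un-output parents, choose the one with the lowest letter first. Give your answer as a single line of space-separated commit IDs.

Answer: A M N O E

Derivation:
After op 1 (commit): HEAD=main@M [main=M]
After op 2 (branch): HEAD=main@M [main=M topic=M]
After op 3 (merge): HEAD=main@O [main=O topic=M]
After op 4 (checkout): HEAD=topic@M [main=O topic=M]
After op 5 (branch): HEAD=topic@M [dev=M main=O topic=M]
After op 6 (checkout): HEAD=dev@M [dev=M main=O topic=M]
After op 7 (commit): HEAD=dev@N [dev=N main=O topic=M]
After op 8 (merge): HEAD=dev@E [dev=E main=O topic=M]
After op 9 (checkout): HEAD=main@O [dev=E main=O topic=M]
After op 10 (reset): HEAD=main@N [dev=E main=N topic=M]
commit A: parents=[]
commit E: parents=['N', 'O']
commit M: parents=['A']
commit N: parents=['M']
commit O: parents=['M', 'M']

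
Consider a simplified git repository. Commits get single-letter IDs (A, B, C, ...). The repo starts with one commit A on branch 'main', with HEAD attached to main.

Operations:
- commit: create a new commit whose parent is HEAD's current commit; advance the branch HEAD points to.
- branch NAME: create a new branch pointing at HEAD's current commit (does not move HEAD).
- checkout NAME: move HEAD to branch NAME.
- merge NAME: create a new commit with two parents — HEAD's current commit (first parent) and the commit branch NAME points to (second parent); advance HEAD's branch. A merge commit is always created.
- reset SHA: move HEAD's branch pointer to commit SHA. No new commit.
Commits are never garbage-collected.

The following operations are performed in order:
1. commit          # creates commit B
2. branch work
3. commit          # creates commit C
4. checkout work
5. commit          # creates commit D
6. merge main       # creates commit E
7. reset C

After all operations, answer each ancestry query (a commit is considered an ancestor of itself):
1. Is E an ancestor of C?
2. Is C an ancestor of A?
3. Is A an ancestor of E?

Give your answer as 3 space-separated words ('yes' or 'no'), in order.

After op 1 (commit): HEAD=main@B [main=B]
After op 2 (branch): HEAD=main@B [main=B work=B]
After op 3 (commit): HEAD=main@C [main=C work=B]
After op 4 (checkout): HEAD=work@B [main=C work=B]
After op 5 (commit): HEAD=work@D [main=C work=D]
After op 6 (merge): HEAD=work@E [main=C work=E]
After op 7 (reset): HEAD=work@C [main=C work=C]
ancestors(C) = {A,B,C}; E in? no
ancestors(A) = {A}; C in? no
ancestors(E) = {A,B,C,D,E}; A in? yes

Answer: no no yes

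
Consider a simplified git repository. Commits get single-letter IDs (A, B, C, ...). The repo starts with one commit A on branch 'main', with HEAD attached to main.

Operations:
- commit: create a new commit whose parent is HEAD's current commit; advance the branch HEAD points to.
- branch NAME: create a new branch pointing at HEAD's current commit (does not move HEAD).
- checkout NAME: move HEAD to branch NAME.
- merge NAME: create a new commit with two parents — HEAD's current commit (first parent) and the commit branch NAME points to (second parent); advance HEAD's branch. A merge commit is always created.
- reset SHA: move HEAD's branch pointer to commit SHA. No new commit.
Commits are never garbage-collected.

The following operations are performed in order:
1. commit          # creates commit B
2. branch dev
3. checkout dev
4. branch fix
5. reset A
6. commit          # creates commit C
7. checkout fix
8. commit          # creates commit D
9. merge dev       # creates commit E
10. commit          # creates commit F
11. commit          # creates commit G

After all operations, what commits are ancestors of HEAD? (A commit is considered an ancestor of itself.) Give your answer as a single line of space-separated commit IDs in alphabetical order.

After op 1 (commit): HEAD=main@B [main=B]
After op 2 (branch): HEAD=main@B [dev=B main=B]
After op 3 (checkout): HEAD=dev@B [dev=B main=B]
After op 4 (branch): HEAD=dev@B [dev=B fix=B main=B]
After op 5 (reset): HEAD=dev@A [dev=A fix=B main=B]
After op 6 (commit): HEAD=dev@C [dev=C fix=B main=B]
After op 7 (checkout): HEAD=fix@B [dev=C fix=B main=B]
After op 8 (commit): HEAD=fix@D [dev=C fix=D main=B]
After op 9 (merge): HEAD=fix@E [dev=C fix=E main=B]
After op 10 (commit): HEAD=fix@F [dev=C fix=F main=B]
After op 11 (commit): HEAD=fix@G [dev=C fix=G main=B]

Answer: A B C D E F G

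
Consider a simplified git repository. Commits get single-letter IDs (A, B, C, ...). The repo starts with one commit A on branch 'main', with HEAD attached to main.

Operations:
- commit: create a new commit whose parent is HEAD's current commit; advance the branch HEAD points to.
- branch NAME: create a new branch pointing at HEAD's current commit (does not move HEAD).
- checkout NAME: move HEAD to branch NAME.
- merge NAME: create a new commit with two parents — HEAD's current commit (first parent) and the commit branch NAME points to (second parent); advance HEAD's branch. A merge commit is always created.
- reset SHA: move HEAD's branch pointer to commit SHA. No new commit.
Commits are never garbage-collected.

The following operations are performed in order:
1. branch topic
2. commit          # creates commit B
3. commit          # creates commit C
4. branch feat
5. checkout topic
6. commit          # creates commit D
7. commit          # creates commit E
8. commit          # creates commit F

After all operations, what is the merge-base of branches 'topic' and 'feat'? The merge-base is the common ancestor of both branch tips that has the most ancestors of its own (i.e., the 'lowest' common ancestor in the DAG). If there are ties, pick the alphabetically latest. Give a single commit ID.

Answer: A

Derivation:
After op 1 (branch): HEAD=main@A [main=A topic=A]
After op 2 (commit): HEAD=main@B [main=B topic=A]
After op 3 (commit): HEAD=main@C [main=C topic=A]
After op 4 (branch): HEAD=main@C [feat=C main=C topic=A]
After op 5 (checkout): HEAD=topic@A [feat=C main=C topic=A]
After op 6 (commit): HEAD=topic@D [feat=C main=C topic=D]
After op 7 (commit): HEAD=topic@E [feat=C main=C topic=E]
After op 8 (commit): HEAD=topic@F [feat=C main=C topic=F]
ancestors(topic=F): ['A', 'D', 'E', 'F']
ancestors(feat=C): ['A', 'B', 'C']
common: ['A']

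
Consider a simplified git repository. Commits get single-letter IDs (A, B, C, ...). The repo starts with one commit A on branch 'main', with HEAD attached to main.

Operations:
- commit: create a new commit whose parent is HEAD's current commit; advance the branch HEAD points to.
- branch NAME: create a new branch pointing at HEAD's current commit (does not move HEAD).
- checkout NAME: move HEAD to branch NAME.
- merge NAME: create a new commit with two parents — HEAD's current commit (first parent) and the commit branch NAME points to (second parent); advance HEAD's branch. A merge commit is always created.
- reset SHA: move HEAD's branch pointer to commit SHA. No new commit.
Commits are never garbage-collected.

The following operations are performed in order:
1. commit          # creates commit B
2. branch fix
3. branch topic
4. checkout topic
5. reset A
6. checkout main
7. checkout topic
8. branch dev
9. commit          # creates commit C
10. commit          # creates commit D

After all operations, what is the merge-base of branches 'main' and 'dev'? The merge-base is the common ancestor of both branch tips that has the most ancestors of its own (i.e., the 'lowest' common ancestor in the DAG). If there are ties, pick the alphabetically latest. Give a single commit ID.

Answer: A

Derivation:
After op 1 (commit): HEAD=main@B [main=B]
After op 2 (branch): HEAD=main@B [fix=B main=B]
After op 3 (branch): HEAD=main@B [fix=B main=B topic=B]
After op 4 (checkout): HEAD=topic@B [fix=B main=B topic=B]
After op 5 (reset): HEAD=topic@A [fix=B main=B topic=A]
After op 6 (checkout): HEAD=main@B [fix=B main=B topic=A]
After op 7 (checkout): HEAD=topic@A [fix=B main=B topic=A]
After op 8 (branch): HEAD=topic@A [dev=A fix=B main=B topic=A]
After op 9 (commit): HEAD=topic@C [dev=A fix=B main=B topic=C]
After op 10 (commit): HEAD=topic@D [dev=A fix=B main=B topic=D]
ancestors(main=B): ['A', 'B']
ancestors(dev=A): ['A']
common: ['A']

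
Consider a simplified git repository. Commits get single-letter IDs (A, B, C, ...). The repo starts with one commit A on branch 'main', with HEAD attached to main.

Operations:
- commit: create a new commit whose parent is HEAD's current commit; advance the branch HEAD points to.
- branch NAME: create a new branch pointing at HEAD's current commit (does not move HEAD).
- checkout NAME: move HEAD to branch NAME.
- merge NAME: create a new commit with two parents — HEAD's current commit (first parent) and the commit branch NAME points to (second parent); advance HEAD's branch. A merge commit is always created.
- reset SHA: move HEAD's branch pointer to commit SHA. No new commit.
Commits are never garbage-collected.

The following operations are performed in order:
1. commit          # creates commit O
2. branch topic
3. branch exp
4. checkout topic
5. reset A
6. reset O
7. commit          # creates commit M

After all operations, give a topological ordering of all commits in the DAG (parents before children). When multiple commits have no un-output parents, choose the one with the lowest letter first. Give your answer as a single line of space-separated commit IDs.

Answer: A O M

Derivation:
After op 1 (commit): HEAD=main@O [main=O]
After op 2 (branch): HEAD=main@O [main=O topic=O]
After op 3 (branch): HEAD=main@O [exp=O main=O topic=O]
After op 4 (checkout): HEAD=topic@O [exp=O main=O topic=O]
After op 5 (reset): HEAD=topic@A [exp=O main=O topic=A]
After op 6 (reset): HEAD=topic@O [exp=O main=O topic=O]
After op 7 (commit): HEAD=topic@M [exp=O main=O topic=M]
commit A: parents=[]
commit M: parents=['O']
commit O: parents=['A']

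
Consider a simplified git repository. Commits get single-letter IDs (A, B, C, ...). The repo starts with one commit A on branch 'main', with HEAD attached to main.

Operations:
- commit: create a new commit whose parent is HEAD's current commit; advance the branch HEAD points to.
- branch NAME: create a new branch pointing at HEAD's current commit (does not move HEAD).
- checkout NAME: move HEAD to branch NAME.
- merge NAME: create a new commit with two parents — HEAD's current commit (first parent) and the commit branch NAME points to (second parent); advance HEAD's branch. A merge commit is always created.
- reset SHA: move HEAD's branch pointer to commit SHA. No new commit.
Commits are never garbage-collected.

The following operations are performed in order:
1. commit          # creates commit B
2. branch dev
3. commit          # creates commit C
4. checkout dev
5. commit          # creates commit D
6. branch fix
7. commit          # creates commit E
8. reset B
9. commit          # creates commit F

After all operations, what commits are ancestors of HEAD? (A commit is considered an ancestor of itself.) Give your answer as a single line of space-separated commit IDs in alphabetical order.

After op 1 (commit): HEAD=main@B [main=B]
After op 2 (branch): HEAD=main@B [dev=B main=B]
After op 3 (commit): HEAD=main@C [dev=B main=C]
After op 4 (checkout): HEAD=dev@B [dev=B main=C]
After op 5 (commit): HEAD=dev@D [dev=D main=C]
After op 6 (branch): HEAD=dev@D [dev=D fix=D main=C]
After op 7 (commit): HEAD=dev@E [dev=E fix=D main=C]
After op 8 (reset): HEAD=dev@B [dev=B fix=D main=C]
After op 9 (commit): HEAD=dev@F [dev=F fix=D main=C]

Answer: A B F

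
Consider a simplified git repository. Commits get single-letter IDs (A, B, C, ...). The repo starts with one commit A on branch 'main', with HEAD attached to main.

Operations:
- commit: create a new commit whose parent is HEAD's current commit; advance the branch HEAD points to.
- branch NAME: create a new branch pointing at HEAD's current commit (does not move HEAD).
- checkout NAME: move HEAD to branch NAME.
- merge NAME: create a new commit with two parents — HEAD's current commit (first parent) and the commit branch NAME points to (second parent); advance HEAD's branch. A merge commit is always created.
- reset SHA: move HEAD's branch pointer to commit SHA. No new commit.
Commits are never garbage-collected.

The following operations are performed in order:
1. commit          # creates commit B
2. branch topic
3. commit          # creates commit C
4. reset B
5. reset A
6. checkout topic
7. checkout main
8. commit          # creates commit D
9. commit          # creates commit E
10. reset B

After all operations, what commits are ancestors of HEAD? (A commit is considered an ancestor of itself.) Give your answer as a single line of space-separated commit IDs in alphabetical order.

After op 1 (commit): HEAD=main@B [main=B]
After op 2 (branch): HEAD=main@B [main=B topic=B]
After op 3 (commit): HEAD=main@C [main=C topic=B]
After op 4 (reset): HEAD=main@B [main=B topic=B]
After op 5 (reset): HEAD=main@A [main=A topic=B]
After op 6 (checkout): HEAD=topic@B [main=A topic=B]
After op 7 (checkout): HEAD=main@A [main=A topic=B]
After op 8 (commit): HEAD=main@D [main=D topic=B]
After op 9 (commit): HEAD=main@E [main=E topic=B]
After op 10 (reset): HEAD=main@B [main=B topic=B]

Answer: A B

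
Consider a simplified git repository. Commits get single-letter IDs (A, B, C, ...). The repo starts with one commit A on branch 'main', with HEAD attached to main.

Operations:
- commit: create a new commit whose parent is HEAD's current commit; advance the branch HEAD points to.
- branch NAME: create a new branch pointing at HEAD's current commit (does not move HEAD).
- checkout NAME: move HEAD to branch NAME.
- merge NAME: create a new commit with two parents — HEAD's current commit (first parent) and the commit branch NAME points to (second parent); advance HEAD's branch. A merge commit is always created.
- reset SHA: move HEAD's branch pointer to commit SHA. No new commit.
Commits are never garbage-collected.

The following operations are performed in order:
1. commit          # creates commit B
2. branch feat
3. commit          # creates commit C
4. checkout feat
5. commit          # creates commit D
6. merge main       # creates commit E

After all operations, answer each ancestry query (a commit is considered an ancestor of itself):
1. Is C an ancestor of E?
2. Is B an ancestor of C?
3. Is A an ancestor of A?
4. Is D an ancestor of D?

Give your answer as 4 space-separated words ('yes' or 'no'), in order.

Answer: yes yes yes yes

Derivation:
After op 1 (commit): HEAD=main@B [main=B]
After op 2 (branch): HEAD=main@B [feat=B main=B]
After op 3 (commit): HEAD=main@C [feat=B main=C]
After op 4 (checkout): HEAD=feat@B [feat=B main=C]
After op 5 (commit): HEAD=feat@D [feat=D main=C]
After op 6 (merge): HEAD=feat@E [feat=E main=C]
ancestors(E) = {A,B,C,D,E}; C in? yes
ancestors(C) = {A,B,C}; B in? yes
ancestors(A) = {A}; A in? yes
ancestors(D) = {A,B,D}; D in? yes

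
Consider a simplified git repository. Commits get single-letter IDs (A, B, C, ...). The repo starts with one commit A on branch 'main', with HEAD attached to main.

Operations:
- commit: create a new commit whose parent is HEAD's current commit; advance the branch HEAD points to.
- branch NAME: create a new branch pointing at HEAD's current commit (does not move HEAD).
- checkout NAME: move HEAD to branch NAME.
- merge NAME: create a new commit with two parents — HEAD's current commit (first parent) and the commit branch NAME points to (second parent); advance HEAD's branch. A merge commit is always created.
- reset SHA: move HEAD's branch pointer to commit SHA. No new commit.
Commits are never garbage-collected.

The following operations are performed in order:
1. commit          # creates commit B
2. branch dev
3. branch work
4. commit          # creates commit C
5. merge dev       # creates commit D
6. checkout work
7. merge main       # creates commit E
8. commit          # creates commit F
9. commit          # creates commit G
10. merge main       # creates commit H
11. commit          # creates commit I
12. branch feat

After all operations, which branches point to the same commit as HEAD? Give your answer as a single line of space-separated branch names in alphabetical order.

After op 1 (commit): HEAD=main@B [main=B]
After op 2 (branch): HEAD=main@B [dev=B main=B]
After op 3 (branch): HEAD=main@B [dev=B main=B work=B]
After op 4 (commit): HEAD=main@C [dev=B main=C work=B]
After op 5 (merge): HEAD=main@D [dev=B main=D work=B]
After op 6 (checkout): HEAD=work@B [dev=B main=D work=B]
After op 7 (merge): HEAD=work@E [dev=B main=D work=E]
After op 8 (commit): HEAD=work@F [dev=B main=D work=F]
After op 9 (commit): HEAD=work@G [dev=B main=D work=G]
After op 10 (merge): HEAD=work@H [dev=B main=D work=H]
After op 11 (commit): HEAD=work@I [dev=B main=D work=I]
After op 12 (branch): HEAD=work@I [dev=B feat=I main=D work=I]

Answer: feat work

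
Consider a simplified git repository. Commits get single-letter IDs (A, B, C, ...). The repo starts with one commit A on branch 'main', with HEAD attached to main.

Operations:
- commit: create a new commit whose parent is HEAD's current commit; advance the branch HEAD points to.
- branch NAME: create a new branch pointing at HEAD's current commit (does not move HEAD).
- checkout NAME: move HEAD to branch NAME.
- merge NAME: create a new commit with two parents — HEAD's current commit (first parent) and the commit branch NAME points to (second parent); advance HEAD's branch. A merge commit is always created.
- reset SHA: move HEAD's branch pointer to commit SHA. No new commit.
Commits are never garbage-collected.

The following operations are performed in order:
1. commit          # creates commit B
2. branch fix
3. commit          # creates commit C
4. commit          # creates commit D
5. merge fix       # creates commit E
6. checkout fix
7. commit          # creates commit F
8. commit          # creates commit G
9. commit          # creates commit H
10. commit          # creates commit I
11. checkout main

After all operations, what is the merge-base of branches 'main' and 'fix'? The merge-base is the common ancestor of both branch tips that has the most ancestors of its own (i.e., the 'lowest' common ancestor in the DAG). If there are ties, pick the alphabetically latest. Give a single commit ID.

Answer: B

Derivation:
After op 1 (commit): HEAD=main@B [main=B]
After op 2 (branch): HEAD=main@B [fix=B main=B]
After op 3 (commit): HEAD=main@C [fix=B main=C]
After op 4 (commit): HEAD=main@D [fix=B main=D]
After op 5 (merge): HEAD=main@E [fix=B main=E]
After op 6 (checkout): HEAD=fix@B [fix=B main=E]
After op 7 (commit): HEAD=fix@F [fix=F main=E]
After op 8 (commit): HEAD=fix@G [fix=G main=E]
After op 9 (commit): HEAD=fix@H [fix=H main=E]
After op 10 (commit): HEAD=fix@I [fix=I main=E]
After op 11 (checkout): HEAD=main@E [fix=I main=E]
ancestors(main=E): ['A', 'B', 'C', 'D', 'E']
ancestors(fix=I): ['A', 'B', 'F', 'G', 'H', 'I']
common: ['A', 'B']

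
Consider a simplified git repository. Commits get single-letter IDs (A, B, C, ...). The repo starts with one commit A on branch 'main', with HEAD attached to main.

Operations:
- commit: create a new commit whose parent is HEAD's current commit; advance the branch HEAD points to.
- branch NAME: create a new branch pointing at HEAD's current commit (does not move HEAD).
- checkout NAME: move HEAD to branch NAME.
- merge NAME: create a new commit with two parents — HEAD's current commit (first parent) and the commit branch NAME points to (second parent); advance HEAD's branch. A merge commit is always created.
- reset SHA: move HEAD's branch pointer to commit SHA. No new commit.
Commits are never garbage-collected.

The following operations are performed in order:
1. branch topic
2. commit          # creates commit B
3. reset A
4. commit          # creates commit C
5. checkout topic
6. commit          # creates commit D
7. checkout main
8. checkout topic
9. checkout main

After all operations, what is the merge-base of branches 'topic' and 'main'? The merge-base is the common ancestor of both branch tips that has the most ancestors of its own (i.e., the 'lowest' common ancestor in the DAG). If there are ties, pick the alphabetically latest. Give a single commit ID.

Answer: A

Derivation:
After op 1 (branch): HEAD=main@A [main=A topic=A]
After op 2 (commit): HEAD=main@B [main=B topic=A]
After op 3 (reset): HEAD=main@A [main=A topic=A]
After op 4 (commit): HEAD=main@C [main=C topic=A]
After op 5 (checkout): HEAD=topic@A [main=C topic=A]
After op 6 (commit): HEAD=topic@D [main=C topic=D]
After op 7 (checkout): HEAD=main@C [main=C topic=D]
After op 8 (checkout): HEAD=topic@D [main=C topic=D]
After op 9 (checkout): HEAD=main@C [main=C topic=D]
ancestors(topic=D): ['A', 'D']
ancestors(main=C): ['A', 'C']
common: ['A']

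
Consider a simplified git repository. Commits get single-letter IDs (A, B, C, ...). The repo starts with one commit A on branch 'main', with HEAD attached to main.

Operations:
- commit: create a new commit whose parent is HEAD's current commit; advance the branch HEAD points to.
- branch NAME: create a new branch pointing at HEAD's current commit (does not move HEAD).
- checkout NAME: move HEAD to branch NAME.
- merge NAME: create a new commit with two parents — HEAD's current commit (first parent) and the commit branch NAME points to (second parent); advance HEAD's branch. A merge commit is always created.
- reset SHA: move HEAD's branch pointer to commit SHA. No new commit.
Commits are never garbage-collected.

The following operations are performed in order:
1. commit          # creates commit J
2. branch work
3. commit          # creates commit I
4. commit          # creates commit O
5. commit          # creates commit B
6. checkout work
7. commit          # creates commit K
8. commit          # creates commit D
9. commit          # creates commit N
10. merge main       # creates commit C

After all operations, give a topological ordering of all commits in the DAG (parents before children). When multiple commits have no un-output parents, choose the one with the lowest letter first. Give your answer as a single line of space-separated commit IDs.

After op 1 (commit): HEAD=main@J [main=J]
After op 2 (branch): HEAD=main@J [main=J work=J]
After op 3 (commit): HEAD=main@I [main=I work=J]
After op 4 (commit): HEAD=main@O [main=O work=J]
After op 5 (commit): HEAD=main@B [main=B work=J]
After op 6 (checkout): HEAD=work@J [main=B work=J]
After op 7 (commit): HEAD=work@K [main=B work=K]
After op 8 (commit): HEAD=work@D [main=B work=D]
After op 9 (commit): HEAD=work@N [main=B work=N]
After op 10 (merge): HEAD=work@C [main=B work=C]
commit A: parents=[]
commit B: parents=['O']
commit C: parents=['N', 'B']
commit D: parents=['K']
commit I: parents=['J']
commit J: parents=['A']
commit K: parents=['J']
commit N: parents=['D']
commit O: parents=['I']

Answer: A J I K D N O B C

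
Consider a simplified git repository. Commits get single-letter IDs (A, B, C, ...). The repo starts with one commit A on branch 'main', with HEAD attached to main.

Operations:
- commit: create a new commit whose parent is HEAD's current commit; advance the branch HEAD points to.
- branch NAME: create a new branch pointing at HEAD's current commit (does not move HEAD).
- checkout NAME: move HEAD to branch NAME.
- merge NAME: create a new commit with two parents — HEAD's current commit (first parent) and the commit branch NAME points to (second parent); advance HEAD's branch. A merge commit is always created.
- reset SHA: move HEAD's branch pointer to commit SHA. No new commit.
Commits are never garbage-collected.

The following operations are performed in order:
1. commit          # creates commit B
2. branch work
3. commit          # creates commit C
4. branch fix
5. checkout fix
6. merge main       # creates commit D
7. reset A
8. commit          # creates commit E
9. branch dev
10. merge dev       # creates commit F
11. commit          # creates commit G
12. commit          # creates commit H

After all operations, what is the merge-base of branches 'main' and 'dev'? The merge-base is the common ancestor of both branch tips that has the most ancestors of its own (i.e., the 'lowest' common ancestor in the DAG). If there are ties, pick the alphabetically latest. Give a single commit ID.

After op 1 (commit): HEAD=main@B [main=B]
After op 2 (branch): HEAD=main@B [main=B work=B]
After op 3 (commit): HEAD=main@C [main=C work=B]
After op 4 (branch): HEAD=main@C [fix=C main=C work=B]
After op 5 (checkout): HEAD=fix@C [fix=C main=C work=B]
After op 6 (merge): HEAD=fix@D [fix=D main=C work=B]
After op 7 (reset): HEAD=fix@A [fix=A main=C work=B]
After op 8 (commit): HEAD=fix@E [fix=E main=C work=B]
After op 9 (branch): HEAD=fix@E [dev=E fix=E main=C work=B]
After op 10 (merge): HEAD=fix@F [dev=E fix=F main=C work=B]
After op 11 (commit): HEAD=fix@G [dev=E fix=G main=C work=B]
After op 12 (commit): HEAD=fix@H [dev=E fix=H main=C work=B]
ancestors(main=C): ['A', 'B', 'C']
ancestors(dev=E): ['A', 'E']
common: ['A']

Answer: A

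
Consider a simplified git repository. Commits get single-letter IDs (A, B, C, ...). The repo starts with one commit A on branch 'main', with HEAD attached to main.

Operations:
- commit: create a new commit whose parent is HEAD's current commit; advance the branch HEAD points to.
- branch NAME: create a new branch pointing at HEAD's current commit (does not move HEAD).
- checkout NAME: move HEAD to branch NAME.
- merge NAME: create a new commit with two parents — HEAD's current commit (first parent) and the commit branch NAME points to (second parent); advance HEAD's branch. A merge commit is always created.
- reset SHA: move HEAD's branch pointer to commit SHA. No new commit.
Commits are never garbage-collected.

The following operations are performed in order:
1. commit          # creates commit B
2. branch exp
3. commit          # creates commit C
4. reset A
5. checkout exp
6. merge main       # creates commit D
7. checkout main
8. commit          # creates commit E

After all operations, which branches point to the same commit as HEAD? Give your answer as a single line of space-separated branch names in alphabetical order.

Answer: main

Derivation:
After op 1 (commit): HEAD=main@B [main=B]
After op 2 (branch): HEAD=main@B [exp=B main=B]
After op 3 (commit): HEAD=main@C [exp=B main=C]
After op 4 (reset): HEAD=main@A [exp=B main=A]
After op 5 (checkout): HEAD=exp@B [exp=B main=A]
After op 6 (merge): HEAD=exp@D [exp=D main=A]
After op 7 (checkout): HEAD=main@A [exp=D main=A]
After op 8 (commit): HEAD=main@E [exp=D main=E]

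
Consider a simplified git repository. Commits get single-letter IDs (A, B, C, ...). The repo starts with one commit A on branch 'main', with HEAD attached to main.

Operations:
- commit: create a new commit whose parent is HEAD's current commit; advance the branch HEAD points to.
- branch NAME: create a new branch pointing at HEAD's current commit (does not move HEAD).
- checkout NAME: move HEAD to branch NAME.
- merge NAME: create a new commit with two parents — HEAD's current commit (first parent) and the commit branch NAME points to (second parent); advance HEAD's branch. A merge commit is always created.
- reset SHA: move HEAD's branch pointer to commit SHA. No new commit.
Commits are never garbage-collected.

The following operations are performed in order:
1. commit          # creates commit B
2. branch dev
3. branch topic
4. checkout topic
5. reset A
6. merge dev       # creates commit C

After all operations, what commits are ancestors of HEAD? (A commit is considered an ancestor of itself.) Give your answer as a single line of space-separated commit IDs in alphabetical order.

After op 1 (commit): HEAD=main@B [main=B]
After op 2 (branch): HEAD=main@B [dev=B main=B]
After op 3 (branch): HEAD=main@B [dev=B main=B topic=B]
After op 4 (checkout): HEAD=topic@B [dev=B main=B topic=B]
After op 5 (reset): HEAD=topic@A [dev=B main=B topic=A]
After op 6 (merge): HEAD=topic@C [dev=B main=B topic=C]

Answer: A B C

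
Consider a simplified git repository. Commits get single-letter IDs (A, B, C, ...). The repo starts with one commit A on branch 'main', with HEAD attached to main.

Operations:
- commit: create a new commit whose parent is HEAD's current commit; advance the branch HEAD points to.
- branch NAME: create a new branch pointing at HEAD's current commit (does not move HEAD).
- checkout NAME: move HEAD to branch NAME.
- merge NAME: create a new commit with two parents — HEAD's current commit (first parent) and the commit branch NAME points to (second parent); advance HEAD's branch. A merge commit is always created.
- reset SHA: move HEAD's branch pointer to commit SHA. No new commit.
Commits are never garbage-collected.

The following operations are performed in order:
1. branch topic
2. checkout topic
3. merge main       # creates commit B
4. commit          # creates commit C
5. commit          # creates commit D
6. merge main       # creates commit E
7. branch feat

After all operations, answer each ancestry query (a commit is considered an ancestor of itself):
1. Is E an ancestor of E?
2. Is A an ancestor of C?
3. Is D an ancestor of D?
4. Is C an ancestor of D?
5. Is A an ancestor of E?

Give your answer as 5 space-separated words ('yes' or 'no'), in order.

After op 1 (branch): HEAD=main@A [main=A topic=A]
After op 2 (checkout): HEAD=topic@A [main=A topic=A]
After op 3 (merge): HEAD=topic@B [main=A topic=B]
After op 4 (commit): HEAD=topic@C [main=A topic=C]
After op 5 (commit): HEAD=topic@D [main=A topic=D]
After op 6 (merge): HEAD=topic@E [main=A topic=E]
After op 7 (branch): HEAD=topic@E [feat=E main=A topic=E]
ancestors(E) = {A,B,C,D,E}; E in? yes
ancestors(C) = {A,B,C}; A in? yes
ancestors(D) = {A,B,C,D}; D in? yes
ancestors(D) = {A,B,C,D}; C in? yes
ancestors(E) = {A,B,C,D,E}; A in? yes

Answer: yes yes yes yes yes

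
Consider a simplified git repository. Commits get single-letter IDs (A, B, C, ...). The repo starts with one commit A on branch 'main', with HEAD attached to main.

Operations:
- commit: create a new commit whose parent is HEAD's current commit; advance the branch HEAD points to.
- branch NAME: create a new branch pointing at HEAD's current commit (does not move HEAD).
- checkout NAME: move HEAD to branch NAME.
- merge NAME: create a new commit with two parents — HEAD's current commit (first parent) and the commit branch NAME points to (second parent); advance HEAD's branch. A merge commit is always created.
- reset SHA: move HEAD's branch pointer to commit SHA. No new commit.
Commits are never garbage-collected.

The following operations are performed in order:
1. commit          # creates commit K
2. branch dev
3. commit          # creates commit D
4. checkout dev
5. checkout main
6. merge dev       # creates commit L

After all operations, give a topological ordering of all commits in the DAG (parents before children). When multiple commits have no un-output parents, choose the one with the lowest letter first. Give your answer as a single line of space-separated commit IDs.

Answer: A K D L

Derivation:
After op 1 (commit): HEAD=main@K [main=K]
After op 2 (branch): HEAD=main@K [dev=K main=K]
After op 3 (commit): HEAD=main@D [dev=K main=D]
After op 4 (checkout): HEAD=dev@K [dev=K main=D]
After op 5 (checkout): HEAD=main@D [dev=K main=D]
After op 6 (merge): HEAD=main@L [dev=K main=L]
commit A: parents=[]
commit D: parents=['K']
commit K: parents=['A']
commit L: parents=['D', 'K']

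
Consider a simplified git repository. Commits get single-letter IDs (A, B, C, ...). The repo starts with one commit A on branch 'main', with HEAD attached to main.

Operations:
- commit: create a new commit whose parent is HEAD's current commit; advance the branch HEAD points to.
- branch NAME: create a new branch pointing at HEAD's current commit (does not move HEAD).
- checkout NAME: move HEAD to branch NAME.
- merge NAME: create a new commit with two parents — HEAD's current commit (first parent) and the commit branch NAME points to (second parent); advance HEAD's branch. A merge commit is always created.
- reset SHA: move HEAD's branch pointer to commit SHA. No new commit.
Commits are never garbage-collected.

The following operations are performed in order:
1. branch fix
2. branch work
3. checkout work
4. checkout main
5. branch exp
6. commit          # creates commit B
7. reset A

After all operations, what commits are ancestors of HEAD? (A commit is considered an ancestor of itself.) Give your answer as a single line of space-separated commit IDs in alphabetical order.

After op 1 (branch): HEAD=main@A [fix=A main=A]
After op 2 (branch): HEAD=main@A [fix=A main=A work=A]
After op 3 (checkout): HEAD=work@A [fix=A main=A work=A]
After op 4 (checkout): HEAD=main@A [fix=A main=A work=A]
After op 5 (branch): HEAD=main@A [exp=A fix=A main=A work=A]
After op 6 (commit): HEAD=main@B [exp=A fix=A main=B work=A]
After op 7 (reset): HEAD=main@A [exp=A fix=A main=A work=A]

Answer: A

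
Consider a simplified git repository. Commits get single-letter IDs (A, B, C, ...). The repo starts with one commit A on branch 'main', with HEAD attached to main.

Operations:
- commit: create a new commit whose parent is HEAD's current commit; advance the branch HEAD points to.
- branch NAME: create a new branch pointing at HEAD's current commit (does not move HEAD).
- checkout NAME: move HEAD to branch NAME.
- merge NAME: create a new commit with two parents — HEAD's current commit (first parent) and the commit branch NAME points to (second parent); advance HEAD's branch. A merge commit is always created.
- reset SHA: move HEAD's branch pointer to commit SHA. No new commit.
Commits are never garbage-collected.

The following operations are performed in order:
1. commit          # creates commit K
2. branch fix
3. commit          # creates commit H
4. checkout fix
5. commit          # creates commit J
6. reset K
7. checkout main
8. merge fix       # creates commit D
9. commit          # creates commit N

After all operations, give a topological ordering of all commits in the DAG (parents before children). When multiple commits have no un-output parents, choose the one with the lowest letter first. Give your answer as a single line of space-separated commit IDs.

After op 1 (commit): HEAD=main@K [main=K]
After op 2 (branch): HEAD=main@K [fix=K main=K]
After op 3 (commit): HEAD=main@H [fix=K main=H]
After op 4 (checkout): HEAD=fix@K [fix=K main=H]
After op 5 (commit): HEAD=fix@J [fix=J main=H]
After op 6 (reset): HEAD=fix@K [fix=K main=H]
After op 7 (checkout): HEAD=main@H [fix=K main=H]
After op 8 (merge): HEAD=main@D [fix=K main=D]
After op 9 (commit): HEAD=main@N [fix=K main=N]
commit A: parents=[]
commit D: parents=['H', 'K']
commit H: parents=['K']
commit J: parents=['K']
commit K: parents=['A']
commit N: parents=['D']

Answer: A K H D J N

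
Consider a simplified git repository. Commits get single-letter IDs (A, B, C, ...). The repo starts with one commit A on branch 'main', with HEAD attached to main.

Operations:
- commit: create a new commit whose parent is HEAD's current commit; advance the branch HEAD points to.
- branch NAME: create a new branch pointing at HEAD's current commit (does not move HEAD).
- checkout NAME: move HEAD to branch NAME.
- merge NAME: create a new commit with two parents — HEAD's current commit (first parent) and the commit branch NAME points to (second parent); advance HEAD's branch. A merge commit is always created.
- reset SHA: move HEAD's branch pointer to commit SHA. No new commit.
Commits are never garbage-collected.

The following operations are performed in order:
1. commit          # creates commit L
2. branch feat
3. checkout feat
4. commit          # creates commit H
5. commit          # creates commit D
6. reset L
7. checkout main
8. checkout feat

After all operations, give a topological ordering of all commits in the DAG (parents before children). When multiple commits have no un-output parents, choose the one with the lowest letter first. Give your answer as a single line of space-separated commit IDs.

Answer: A L H D

Derivation:
After op 1 (commit): HEAD=main@L [main=L]
After op 2 (branch): HEAD=main@L [feat=L main=L]
After op 3 (checkout): HEAD=feat@L [feat=L main=L]
After op 4 (commit): HEAD=feat@H [feat=H main=L]
After op 5 (commit): HEAD=feat@D [feat=D main=L]
After op 6 (reset): HEAD=feat@L [feat=L main=L]
After op 7 (checkout): HEAD=main@L [feat=L main=L]
After op 8 (checkout): HEAD=feat@L [feat=L main=L]
commit A: parents=[]
commit D: parents=['H']
commit H: parents=['L']
commit L: parents=['A']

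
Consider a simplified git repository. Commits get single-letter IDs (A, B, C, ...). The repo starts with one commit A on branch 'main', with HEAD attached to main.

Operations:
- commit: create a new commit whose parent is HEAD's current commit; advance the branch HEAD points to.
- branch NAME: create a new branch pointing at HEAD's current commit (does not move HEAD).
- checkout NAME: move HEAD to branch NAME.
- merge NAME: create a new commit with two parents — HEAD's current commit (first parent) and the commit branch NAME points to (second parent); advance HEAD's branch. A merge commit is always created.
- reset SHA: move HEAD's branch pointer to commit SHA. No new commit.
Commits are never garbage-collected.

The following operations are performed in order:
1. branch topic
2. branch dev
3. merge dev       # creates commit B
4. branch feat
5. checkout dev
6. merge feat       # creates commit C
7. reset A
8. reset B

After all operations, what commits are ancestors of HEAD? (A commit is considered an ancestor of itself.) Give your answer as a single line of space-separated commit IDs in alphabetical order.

Answer: A B

Derivation:
After op 1 (branch): HEAD=main@A [main=A topic=A]
After op 2 (branch): HEAD=main@A [dev=A main=A topic=A]
After op 3 (merge): HEAD=main@B [dev=A main=B topic=A]
After op 4 (branch): HEAD=main@B [dev=A feat=B main=B topic=A]
After op 5 (checkout): HEAD=dev@A [dev=A feat=B main=B topic=A]
After op 6 (merge): HEAD=dev@C [dev=C feat=B main=B topic=A]
After op 7 (reset): HEAD=dev@A [dev=A feat=B main=B topic=A]
After op 8 (reset): HEAD=dev@B [dev=B feat=B main=B topic=A]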